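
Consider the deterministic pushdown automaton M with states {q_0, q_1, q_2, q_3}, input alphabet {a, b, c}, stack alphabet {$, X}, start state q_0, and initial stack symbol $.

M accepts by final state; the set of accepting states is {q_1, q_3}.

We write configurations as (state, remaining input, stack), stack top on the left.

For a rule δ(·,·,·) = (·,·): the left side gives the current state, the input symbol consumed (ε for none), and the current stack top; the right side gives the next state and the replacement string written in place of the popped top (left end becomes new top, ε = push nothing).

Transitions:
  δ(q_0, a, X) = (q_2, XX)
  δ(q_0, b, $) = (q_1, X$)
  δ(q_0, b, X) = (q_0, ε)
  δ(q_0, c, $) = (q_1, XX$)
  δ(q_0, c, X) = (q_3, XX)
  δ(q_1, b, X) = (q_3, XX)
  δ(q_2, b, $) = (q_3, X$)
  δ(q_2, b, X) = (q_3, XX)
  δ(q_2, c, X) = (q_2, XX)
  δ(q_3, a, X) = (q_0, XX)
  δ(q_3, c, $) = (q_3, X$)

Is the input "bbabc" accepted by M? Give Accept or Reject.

Accept

(q_0, bbabc, $)
  read b, top $: go to q_1, push X$ → (q_1, babc, X$)
  read b, top X: go to q_3, push XX → (q_3, abc, XX$)
  read a, top X: go to q_0, push XX → (q_0, bc, XXX$)
  read b, top X: go to q_0, push ε → (q_0, c, XX$)
  read c, top X: go to q_3, push XX → (q_3, ε, XXX$)
All input consumed; state q_3 ∈ F.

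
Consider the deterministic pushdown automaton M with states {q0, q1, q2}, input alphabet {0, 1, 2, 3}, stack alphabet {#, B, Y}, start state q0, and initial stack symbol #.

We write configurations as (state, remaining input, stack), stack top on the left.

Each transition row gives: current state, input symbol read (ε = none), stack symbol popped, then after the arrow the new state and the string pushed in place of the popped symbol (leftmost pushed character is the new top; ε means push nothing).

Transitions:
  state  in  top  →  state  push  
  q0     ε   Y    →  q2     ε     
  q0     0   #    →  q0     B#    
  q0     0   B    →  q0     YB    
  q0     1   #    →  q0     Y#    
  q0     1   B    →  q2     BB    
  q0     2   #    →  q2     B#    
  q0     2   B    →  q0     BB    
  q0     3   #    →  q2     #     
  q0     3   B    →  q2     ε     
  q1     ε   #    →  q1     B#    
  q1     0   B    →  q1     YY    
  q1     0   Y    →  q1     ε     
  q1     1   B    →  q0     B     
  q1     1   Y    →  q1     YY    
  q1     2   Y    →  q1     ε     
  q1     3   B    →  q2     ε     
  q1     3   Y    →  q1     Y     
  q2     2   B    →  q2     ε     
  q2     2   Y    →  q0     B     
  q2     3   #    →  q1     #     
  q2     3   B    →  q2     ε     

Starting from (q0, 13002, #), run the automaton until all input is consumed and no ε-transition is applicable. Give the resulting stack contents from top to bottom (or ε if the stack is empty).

(q0, 13002, #)
  read 1, top #: go to q0, push Y# → (q0, 3002, Y#)
  ε-move, top Y: go to q2, push ε → (q2, 3002, #)
  read 3, top #: go to q1, push # → (q1, 002, #)
  ε-move, top #: go to q1, push B# → (q1, 002, B#)
  read 0, top B: go to q1, push YY → (q1, 02, YY#)
  read 0, top Y: go to q1, push ε → (q1, 2, Y#)
  read 2, top Y: go to q1, push ε → (q1, ε, #)
  ε-move, top #: go to q1, push B# → (q1, ε, B#)
All input consumed in state q1 with stack B#.

B#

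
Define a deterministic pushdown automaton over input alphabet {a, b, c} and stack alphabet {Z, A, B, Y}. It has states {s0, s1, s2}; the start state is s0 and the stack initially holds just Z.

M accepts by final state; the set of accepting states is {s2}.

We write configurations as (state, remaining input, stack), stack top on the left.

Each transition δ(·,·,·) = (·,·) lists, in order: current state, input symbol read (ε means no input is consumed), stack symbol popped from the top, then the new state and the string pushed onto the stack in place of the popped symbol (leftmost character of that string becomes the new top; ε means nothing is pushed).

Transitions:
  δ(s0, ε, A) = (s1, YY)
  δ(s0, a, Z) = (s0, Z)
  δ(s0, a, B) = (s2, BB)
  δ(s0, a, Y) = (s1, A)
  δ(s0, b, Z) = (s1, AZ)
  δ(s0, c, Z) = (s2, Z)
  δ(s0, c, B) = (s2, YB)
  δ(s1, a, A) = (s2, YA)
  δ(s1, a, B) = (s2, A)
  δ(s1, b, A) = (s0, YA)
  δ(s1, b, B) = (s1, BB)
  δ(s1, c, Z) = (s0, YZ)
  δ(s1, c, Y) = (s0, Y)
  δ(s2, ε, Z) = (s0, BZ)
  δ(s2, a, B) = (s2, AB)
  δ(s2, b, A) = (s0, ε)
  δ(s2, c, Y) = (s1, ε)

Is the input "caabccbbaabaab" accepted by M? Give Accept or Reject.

(s0, caabccbbaabaab, Z) ⊢ (s2, aabccbbaabaab, Z) ⊢ (s0, aabccbbaabaab, BZ) ⊢ (s2, abccbbaabaab, BBZ) ⊢ (s2, bccbbaabaab, ABBZ) ⊢ (s0, ccbbaabaab, BBZ) ⊢ (s2, cbbaabaab, YBBZ) ⊢ (s1, bbaabaab, BBZ) ⊢ (s1, baabaab, BBBZ) ⊢ (s1, aabaab, BBBBZ) ⊢ (s2, abaab, ABBBZ)
No transition applies at (s2, abaab, ABBBZ); input not fully consumed.

Reject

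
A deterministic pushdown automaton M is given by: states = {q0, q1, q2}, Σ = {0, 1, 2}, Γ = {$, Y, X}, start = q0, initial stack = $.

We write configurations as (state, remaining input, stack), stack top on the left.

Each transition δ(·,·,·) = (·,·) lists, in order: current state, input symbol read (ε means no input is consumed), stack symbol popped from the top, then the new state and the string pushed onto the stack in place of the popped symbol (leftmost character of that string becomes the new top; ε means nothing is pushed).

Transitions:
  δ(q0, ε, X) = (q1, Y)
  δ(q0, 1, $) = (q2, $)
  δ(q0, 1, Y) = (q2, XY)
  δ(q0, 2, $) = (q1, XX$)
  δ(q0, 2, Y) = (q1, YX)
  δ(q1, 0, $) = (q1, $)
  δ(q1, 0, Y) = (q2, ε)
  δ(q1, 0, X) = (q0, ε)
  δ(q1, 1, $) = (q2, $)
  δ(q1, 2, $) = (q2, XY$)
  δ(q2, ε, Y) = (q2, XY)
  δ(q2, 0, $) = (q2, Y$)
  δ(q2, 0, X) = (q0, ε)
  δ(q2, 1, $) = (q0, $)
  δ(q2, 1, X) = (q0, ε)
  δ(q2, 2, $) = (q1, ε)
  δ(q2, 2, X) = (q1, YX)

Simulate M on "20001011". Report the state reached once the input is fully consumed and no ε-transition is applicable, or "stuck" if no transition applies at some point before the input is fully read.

stuck

(q0, 20001011, $)
  read 2, top $: go to q1, push XX$ → (q1, 0001011, XX$)
  read 0, top X: go to q0, push ε → (q0, 001011, X$)
  ε-move, top X: go to q1, push Y → (q1, 001011, Y$)
  read 0, top Y: go to q2, push ε → (q2, 01011, $)
  read 0, top $: go to q2, push Y$ → (q2, 1011, Y$)
  ε-move, top Y: go to q2, push XY → (q2, 1011, XY$)
  read 1, top X: go to q0, push ε → (q0, 011, Y$)
No transition for (q0, 0, top Y); M blocks with input 011 remaining.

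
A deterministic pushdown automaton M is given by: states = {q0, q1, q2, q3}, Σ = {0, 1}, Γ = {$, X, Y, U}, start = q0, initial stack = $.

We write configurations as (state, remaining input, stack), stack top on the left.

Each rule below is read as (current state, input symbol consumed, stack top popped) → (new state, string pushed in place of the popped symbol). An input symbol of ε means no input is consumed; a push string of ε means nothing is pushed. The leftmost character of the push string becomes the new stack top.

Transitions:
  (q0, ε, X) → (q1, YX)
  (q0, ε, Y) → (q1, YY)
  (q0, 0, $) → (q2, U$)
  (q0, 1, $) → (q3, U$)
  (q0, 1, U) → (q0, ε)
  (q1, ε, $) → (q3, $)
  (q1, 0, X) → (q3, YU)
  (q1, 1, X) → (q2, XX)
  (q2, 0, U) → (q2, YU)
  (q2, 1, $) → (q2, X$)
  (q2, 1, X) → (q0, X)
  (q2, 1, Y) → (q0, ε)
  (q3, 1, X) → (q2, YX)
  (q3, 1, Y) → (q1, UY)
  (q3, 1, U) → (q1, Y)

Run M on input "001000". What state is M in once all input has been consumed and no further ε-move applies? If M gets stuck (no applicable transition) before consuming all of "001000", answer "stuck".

(q0, 001000, $)
  read 0, top $: go to q2, push U$ → (q2, 01000, U$)
  read 0, top U: go to q2, push YU → (q2, 1000, YU$)
  read 1, top Y: go to q0, push ε → (q0, 000, U$)
No transition for (q0, 0, top U); M blocks with input 000 remaining.

stuck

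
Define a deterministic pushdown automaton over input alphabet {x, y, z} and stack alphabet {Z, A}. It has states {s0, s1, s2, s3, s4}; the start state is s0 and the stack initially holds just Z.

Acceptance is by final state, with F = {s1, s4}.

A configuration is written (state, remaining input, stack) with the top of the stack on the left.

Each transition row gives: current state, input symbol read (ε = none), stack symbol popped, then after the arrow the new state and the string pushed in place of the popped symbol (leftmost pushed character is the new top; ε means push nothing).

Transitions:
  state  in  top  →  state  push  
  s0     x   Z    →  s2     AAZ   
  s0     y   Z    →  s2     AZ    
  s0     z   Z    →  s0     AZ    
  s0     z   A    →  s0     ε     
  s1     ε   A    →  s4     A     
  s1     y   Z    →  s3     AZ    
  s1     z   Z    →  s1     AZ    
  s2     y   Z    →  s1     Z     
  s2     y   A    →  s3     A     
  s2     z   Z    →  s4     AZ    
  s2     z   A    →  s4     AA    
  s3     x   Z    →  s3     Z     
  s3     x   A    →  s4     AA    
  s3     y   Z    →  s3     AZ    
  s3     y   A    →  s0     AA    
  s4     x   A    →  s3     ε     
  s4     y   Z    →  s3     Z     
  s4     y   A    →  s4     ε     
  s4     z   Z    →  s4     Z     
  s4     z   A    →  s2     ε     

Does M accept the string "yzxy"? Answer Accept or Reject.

(s0, yzxy, Z) ⊢ (s2, zxy, AZ) ⊢ (s4, xy, AAZ) ⊢ (s3, y, AZ) ⊢ (s0, ε, AAZ)
All input consumed; state s0 ∉ F and no further ε-move applies.

Reject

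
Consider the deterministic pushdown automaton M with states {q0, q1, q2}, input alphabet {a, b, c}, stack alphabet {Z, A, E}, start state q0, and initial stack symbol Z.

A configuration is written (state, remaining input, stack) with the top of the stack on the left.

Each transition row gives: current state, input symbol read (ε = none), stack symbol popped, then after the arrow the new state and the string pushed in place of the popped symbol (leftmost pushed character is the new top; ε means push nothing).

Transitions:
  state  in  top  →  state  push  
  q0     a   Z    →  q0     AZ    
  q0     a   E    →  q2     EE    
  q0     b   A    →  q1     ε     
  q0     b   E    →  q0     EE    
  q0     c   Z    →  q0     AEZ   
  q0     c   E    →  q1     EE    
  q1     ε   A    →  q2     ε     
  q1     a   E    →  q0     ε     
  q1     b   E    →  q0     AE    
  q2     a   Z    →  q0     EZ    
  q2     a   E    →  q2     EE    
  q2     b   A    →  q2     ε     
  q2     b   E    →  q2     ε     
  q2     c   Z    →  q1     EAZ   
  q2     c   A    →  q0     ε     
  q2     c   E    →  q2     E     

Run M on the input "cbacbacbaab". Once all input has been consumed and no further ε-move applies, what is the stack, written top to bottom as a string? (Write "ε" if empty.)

Z

(q0, cbacbacbaab, Z)
  read c, top Z: go to q0, push AEZ → (q0, bacbacbaab, AEZ)
  read b, top A: go to q1, push ε → (q1, acbacbaab, EZ)
  read a, top E: go to q0, push ε → (q0, cbacbaab, Z)
  read c, top Z: go to q0, push AEZ → (q0, bacbaab, AEZ)
  read b, top A: go to q1, push ε → (q1, acbaab, EZ)
  read a, top E: go to q0, push ε → (q0, cbaab, Z)
  read c, top Z: go to q0, push AEZ → (q0, baab, AEZ)
  read b, top A: go to q1, push ε → (q1, aab, EZ)
  read a, top E: go to q0, push ε → (q0, ab, Z)
  read a, top Z: go to q0, push AZ → (q0, b, AZ)
  read b, top A: go to q1, push ε → (q1, ε, Z)
All input consumed in state q1 with stack Z.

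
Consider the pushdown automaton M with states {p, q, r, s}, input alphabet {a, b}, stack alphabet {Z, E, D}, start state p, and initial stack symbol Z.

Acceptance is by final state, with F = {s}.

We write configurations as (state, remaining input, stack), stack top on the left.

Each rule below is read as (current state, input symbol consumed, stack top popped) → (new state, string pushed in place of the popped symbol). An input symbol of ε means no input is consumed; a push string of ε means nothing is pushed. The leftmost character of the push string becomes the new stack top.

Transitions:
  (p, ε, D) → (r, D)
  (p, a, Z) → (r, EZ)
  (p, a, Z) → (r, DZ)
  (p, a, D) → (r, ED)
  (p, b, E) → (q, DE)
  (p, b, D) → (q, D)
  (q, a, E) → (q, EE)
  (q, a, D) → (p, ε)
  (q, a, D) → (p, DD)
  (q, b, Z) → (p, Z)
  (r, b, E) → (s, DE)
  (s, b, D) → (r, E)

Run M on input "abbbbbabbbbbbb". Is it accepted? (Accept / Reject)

Reject

No computation consumes all input and reaches a final state.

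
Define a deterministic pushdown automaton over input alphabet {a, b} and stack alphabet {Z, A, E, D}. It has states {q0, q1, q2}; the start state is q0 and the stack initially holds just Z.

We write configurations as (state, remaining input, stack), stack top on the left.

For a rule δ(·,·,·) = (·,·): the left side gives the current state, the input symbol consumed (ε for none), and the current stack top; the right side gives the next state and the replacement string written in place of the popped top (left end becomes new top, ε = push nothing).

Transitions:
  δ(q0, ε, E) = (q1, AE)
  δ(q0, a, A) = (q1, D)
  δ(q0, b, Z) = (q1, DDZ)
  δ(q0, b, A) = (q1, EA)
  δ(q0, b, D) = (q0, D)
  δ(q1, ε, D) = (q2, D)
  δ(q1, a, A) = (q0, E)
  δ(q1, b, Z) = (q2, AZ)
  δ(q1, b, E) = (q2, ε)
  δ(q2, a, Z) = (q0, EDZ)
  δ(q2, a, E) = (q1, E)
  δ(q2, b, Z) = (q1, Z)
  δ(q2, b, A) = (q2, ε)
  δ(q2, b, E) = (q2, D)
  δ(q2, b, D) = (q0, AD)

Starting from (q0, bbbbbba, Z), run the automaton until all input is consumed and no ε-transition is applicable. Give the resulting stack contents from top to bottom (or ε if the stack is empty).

(q0, bbbbbba, Z)
  read b, top Z: go to q1, push DDZ → (q1, bbbbba, DDZ)
  ε-move, top D: go to q2, push D → (q2, bbbbba, DDZ)
  read b, top D: go to q0, push AD → (q0, bbbba, ADDZ)
  read b, top A: go to q1, push EA → (q1, bbba, EADDZ)
  read b, top E: go to q2, push ε → (q2, bba, ADDZ)
  read b, top A: go to q2, push ε → (q2, ba, DDZ)
  read b, top D: go to q0, push AD → (q0, a, ADDZ)
  read a, top A: go to q1, push D → (q1, ε, DDDZ)
  ε-move, top D: go to q2, push D → (q2, ε, DDDZ)
All input consumed in state q2 with stack DDDZ.

DDDZ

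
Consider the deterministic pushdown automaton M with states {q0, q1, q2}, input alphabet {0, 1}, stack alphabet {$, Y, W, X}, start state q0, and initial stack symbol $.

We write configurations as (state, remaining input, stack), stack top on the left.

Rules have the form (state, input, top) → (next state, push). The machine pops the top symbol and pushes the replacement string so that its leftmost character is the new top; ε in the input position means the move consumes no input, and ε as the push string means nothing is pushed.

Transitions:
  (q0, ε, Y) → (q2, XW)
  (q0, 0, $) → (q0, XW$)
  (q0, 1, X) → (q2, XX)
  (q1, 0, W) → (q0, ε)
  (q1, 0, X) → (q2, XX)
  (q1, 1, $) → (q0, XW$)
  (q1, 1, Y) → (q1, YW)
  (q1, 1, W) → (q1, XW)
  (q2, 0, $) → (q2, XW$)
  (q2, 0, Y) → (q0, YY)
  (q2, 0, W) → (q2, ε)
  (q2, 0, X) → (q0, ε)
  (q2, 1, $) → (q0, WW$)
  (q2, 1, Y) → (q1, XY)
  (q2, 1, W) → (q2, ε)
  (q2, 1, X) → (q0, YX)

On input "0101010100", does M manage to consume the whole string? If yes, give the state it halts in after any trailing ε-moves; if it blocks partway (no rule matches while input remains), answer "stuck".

stuck

(q0, 0101010100, $) ⊢ (q0, 101010100, XW$) ⊢ (q2, 01010100, XXW$) ⊢ (q0, 1010100, XW$) ⊢ (q2, 010100, XXW$) ⊢ (q0, 10100, XW$) ⊢ (q2, 0100, XXW$) ⊢ (q0, 100, XW$) ⊢ (q2, 00, XXW$) ⊢ (q0, 0, XW$)
No transition for (q0, 0, top X); M blocks with input 0 remaining.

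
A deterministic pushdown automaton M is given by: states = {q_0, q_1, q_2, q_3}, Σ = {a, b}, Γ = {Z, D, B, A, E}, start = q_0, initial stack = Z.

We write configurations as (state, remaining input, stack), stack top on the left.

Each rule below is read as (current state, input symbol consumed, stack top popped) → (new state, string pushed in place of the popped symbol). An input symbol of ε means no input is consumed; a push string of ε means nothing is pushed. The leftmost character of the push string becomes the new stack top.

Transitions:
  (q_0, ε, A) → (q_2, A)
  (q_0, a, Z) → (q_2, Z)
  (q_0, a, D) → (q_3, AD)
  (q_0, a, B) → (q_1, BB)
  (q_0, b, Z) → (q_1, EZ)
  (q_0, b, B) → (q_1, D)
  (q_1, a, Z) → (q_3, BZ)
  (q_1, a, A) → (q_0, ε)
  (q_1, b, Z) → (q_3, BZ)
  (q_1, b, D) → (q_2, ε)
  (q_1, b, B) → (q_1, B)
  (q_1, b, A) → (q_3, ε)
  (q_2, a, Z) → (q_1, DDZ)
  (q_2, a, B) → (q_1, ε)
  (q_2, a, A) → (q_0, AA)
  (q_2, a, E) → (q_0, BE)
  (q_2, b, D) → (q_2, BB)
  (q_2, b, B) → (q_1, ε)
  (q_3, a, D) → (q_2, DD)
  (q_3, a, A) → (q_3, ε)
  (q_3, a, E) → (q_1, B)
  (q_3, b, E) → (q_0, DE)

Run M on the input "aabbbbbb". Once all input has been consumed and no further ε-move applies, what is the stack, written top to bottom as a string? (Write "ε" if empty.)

(q_0, aabbbbbb, Z)
  read a, top Z: go to q_2, push Z → (q_2, abbbbbb, Z)
  read a, top Z: go to q_1, push DDZ → (q_1, bbbbbb, DDZ)
  read b, top D: go to q_2, push ε → (q_2, bbbbb, DZ)
  read b, top D: go to q_2, push BB → (q_2, bbbb, BBZ)
  read b, top B: go to q_1, push ε → (q_1, bbb, BZ)
  read b, top B: go to q_1, push B → (q_1, bb, BZ)
  read b, top B: go to q_1, push B → (q_1, b, BZ)
  read b, top B: go to q_1, push B → (q_1, ε, BZ)
All input consumed in state q_1 with stack BZ.

BZ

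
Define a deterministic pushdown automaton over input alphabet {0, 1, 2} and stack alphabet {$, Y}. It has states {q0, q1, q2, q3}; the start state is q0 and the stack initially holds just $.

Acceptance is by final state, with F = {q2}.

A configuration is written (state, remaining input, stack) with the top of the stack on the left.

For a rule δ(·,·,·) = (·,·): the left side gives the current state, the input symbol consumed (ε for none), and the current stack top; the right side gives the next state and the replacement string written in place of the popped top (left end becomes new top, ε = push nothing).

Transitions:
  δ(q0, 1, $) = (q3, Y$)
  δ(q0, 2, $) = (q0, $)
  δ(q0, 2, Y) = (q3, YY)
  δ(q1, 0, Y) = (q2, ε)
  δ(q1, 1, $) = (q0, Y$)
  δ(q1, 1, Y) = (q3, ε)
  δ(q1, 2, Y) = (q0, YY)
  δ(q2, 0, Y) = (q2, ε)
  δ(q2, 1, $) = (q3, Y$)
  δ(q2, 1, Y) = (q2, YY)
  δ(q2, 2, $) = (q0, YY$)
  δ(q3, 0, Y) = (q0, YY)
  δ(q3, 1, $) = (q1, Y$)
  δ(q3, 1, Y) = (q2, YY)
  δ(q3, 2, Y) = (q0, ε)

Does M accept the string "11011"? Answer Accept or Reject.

(q0, 11011, $)
  read 1, top $: go to q3, push Y$ → (q3, 1011, Y$)
  read 1, top Y: go to q2, push YY → (q2, 011, YY$)
  read 0, top Y: go to q2, push ε → (q2, 11, Y$)
  read 1, top Y: go to q2, push YY → (q2, 1, YY$)
  read 1, top Y: go to q2, push YY → (q2, ε, YYY$)
All input consumed; state q2 ∈ F.

Accept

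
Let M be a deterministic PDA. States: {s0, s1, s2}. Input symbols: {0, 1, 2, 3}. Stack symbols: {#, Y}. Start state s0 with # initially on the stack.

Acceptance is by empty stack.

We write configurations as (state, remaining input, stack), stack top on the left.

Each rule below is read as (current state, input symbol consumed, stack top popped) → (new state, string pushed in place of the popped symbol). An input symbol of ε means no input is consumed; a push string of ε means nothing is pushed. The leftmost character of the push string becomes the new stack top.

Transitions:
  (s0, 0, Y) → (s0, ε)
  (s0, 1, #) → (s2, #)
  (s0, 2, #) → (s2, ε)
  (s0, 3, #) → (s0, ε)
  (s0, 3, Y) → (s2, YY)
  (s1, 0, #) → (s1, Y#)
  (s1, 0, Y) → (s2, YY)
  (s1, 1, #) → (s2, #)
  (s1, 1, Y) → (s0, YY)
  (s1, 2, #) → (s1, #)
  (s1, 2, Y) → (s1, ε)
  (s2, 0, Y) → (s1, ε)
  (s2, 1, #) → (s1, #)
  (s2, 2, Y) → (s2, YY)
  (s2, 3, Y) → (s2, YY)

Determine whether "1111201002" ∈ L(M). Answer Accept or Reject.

Accept

(s0, 1111201002, #) ⊢ (s2, 111201002, #) ⊢ (s1, 11201002, #) ⊢ (s2, 1201002, #) ⊢ (s1, 201002, #) ⊢ (s1, 01002, #) ⊢ (s1, 1002, Y#) ⊢ (s0, 002, YY#) ⊢ (s0, 02, Y#) ⊢ (s0, 2, #) ⊢ (s2, ε, ε)
All input consumed and the stack is empty.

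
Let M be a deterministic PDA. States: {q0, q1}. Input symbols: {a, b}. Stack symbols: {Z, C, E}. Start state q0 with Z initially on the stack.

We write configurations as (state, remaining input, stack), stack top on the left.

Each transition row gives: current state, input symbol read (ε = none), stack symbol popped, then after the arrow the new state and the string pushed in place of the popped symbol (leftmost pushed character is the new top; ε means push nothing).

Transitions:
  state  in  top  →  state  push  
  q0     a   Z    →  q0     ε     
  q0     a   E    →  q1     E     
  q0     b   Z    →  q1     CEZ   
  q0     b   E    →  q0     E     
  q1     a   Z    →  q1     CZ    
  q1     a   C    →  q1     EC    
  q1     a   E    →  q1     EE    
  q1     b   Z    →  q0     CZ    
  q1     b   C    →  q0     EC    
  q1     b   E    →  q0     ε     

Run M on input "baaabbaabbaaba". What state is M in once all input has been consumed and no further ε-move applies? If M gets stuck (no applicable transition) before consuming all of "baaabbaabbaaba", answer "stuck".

(q0, baaabbaabbaaba, Z)
  read b, top Z: go to q1, push CEZ → (q1, aaabbaabbaaba, CEZ)
  read a, top C: go to q1, push EC → (q1, aabbaabbaaba, ECEZ)
  read a, top E: go to q1, push EE → (q1, abbaabbaaba, EECEZ)
  read a, top E: go to q1, push EE → (q1, bbaabbaaba, EEECEZ)
  read b, top E: go to q0, push ε → (q0, baabbaaba, EECEZ)
  read b, top E: go to q0, push E → (q0, aabbaaba, EECEZ)
  read a, top E: go to q1, push E → (q1, abbaaba, EECEZ)
  read a, top E: go to q1, push EE → (q1, bbaaba, EEECEZ)
  read b, top E: go to q0, push ε → (q0, baaba, EECEZ)
  read b, top E: go to q0, push E → (q0, aaba, EECEZ)
  read a, top E: go to q1, push E → (q1, aba, EECEZ)
  read a, top E: go to q1, push EE → (q1, ba, EEECEZ)
  read b, top E: go to q0, push ε → (q0, a, EECEZ)
  read a, top E: go to q1, push E → (q1, ε, EECEZ)
All input consumed; M is in state q1.

q1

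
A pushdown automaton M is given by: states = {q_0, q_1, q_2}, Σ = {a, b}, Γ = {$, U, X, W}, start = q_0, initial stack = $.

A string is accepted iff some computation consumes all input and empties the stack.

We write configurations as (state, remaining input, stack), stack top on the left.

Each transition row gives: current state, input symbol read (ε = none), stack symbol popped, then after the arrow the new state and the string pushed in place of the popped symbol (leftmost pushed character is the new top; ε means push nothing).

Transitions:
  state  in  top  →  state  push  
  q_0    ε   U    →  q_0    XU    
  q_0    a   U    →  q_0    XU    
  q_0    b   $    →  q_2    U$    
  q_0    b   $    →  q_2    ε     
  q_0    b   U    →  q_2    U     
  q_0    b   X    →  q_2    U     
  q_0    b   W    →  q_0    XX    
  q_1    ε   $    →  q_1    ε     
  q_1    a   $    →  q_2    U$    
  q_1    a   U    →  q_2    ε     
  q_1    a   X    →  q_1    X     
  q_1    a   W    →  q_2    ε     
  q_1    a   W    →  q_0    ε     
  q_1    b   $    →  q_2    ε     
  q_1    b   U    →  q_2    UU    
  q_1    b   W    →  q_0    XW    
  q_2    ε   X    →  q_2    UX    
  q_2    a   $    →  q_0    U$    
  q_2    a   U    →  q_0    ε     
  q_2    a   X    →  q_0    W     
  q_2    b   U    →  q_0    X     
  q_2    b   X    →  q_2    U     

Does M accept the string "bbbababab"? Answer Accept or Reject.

One accepting computation: (q_0, bbbababab, $) ⊢ (q_2, bbababab, U$) ⊢ (q_0, bababab, X$) ⊢ (q_2, ababab, U$) ⊢ (q_0, babab, $) ⊢ (q_2, abab, U$) ⊢ (q_0, bab, $) ⊢ (q_2, ab, U$) ⊢ (q_0, b, $) ⊢ (q_2, ε, ε)
All input consumed and the stack is empty.

Accept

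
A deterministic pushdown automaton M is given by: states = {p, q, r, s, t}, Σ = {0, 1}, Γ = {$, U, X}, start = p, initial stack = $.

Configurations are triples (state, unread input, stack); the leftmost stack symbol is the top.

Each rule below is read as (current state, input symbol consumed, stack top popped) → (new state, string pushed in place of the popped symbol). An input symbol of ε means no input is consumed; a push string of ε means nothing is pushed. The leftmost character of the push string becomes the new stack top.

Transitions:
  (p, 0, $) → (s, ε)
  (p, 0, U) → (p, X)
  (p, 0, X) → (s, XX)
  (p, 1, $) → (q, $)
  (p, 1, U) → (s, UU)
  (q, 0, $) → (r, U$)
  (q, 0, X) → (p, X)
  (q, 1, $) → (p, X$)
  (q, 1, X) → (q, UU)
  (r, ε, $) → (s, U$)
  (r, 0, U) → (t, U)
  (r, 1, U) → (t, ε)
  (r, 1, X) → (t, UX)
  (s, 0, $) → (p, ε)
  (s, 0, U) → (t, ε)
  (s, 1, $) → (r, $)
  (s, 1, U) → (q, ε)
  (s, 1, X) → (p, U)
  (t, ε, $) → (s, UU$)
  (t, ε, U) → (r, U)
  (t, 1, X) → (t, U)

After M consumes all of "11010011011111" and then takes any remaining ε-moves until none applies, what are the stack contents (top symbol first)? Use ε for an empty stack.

UU$

(p, 11010011011111, $) ⊢ (q, 1010011011111, $) ⊢ (p, 010011011111, X$) ⊢ (s, 10011011111, XX$) ⊢ (p, 0011011111, UX$) ⊢ (p, 011011111, XX$) ⊢ (s, 11011111, XXX$) ⊢ (p, 1011111, UXX$) ⊢ (s, 011111, UUXX$) ⊢ (t, 11111, UXX$) ⊢ (r, 11111, UXX$) ⊢ (t, 1111, XX$) ⊢ (t, 111, UX$) ⊢ (r, 111, UX$) ⊢ (t, 11, X$) ⊢ (t, 1, U$) ⊢ (r, 1, U$) ⊢ (t, ε, $) ⊢ (s, ε, UU$)
All input consumed in state s with stack UU$.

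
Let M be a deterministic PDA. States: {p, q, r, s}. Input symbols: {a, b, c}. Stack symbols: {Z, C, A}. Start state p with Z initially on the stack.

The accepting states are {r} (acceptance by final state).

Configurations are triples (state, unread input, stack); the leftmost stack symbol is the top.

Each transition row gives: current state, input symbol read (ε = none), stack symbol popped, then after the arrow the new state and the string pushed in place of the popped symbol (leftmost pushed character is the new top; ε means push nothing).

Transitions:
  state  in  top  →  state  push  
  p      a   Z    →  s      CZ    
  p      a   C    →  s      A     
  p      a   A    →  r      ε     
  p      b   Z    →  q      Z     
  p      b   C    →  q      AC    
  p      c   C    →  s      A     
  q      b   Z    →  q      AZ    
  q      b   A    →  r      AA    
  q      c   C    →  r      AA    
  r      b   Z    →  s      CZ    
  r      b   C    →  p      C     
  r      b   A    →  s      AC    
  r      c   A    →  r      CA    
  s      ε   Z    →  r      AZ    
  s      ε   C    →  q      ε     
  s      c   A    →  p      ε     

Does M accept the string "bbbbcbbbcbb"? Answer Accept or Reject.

(p, bbbbcbbbcbb, Z) ⊢ (q, bbbcbbbcbb, Z) ⊢ (q, bbcbbbcbb, AZ) ⊢ (r, bcbbbcbb, AAZ) ⊢ (s, cbbbcbb, ACAZ) ⊢ (p, bbbcbb, CAZ) ⊢ (q, bbcbb, ACAZ) ⊢ (r, bcbb, AACAZ) ⊢ (s, cbb, ACACAZ) ⊢ (p, bb, CACAZ) ⊢ (q, b, ACACAZ) ⊢ (r, ε, AACACAZ)
All input consumed; state r ∈ F.

Accept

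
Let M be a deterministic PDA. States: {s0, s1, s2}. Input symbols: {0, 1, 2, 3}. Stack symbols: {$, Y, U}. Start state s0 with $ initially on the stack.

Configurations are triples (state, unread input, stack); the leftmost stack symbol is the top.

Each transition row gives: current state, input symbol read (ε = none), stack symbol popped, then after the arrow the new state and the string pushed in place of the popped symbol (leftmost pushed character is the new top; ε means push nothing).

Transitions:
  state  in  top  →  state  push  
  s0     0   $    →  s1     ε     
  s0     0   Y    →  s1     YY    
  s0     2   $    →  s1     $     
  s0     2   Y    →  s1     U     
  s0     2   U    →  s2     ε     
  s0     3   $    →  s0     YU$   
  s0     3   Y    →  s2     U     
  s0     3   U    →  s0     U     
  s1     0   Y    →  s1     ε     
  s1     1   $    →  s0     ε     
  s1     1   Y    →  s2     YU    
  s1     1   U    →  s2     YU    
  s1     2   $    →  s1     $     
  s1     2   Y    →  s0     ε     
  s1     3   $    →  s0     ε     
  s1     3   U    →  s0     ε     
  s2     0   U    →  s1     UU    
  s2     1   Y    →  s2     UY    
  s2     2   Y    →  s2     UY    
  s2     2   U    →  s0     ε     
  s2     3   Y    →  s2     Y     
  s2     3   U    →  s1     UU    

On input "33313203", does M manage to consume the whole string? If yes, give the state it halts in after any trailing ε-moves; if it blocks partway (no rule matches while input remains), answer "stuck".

s0

(s0, 33313203, $)
  read 3, top $: go to s0, push YU$ → (s0, 3313203, YU$)
  read 3, top Y: go to s2, push U → (s2, 313203, UU$)
  read 3, top U: go to s1, push UU → (s1, 13203, UUU$)
  read 1, top U: go to s2, push YU → (s2, 3203, YUUU$)
  read 3, top Y: go to s2, push Y → (s2, 203, YUUU$)
  read 2, top Y: go to s2, push UY → (s2, 03, UYUUU$)
  read 0, top U: go to s1, push UU → (s1, 3, UUYUUU$)
  read 3, top U: go to s0, push ε → (s0, ε, UYUUU$)
All input consumed; M is in state s0.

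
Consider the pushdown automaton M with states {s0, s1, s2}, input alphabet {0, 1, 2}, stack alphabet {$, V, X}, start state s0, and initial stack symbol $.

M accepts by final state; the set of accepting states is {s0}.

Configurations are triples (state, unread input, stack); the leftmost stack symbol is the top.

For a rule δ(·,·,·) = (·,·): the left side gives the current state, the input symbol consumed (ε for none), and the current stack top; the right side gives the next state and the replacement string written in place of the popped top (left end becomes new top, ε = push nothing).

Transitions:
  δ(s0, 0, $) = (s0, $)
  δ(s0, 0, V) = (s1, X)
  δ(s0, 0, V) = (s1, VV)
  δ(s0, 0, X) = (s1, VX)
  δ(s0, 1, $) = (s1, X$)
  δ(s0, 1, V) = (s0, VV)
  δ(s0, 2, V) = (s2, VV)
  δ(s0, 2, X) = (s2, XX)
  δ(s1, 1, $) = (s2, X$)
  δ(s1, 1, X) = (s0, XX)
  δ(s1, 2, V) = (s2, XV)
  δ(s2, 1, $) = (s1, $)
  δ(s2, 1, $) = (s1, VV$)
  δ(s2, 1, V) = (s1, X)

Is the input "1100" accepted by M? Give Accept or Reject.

Reject

No computation consumes all input and reaches a final state.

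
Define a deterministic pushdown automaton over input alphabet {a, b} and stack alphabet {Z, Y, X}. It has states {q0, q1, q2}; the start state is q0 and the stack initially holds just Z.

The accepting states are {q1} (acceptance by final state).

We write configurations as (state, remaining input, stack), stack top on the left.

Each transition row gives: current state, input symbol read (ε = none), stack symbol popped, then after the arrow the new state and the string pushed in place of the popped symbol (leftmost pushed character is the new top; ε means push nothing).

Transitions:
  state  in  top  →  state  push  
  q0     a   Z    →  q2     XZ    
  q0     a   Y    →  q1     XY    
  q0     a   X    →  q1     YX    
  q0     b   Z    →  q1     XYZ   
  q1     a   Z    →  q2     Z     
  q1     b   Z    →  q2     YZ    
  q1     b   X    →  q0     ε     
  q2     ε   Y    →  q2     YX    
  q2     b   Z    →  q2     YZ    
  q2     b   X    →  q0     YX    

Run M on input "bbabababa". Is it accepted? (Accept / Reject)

(q0, bbabababa, Z)
  read b, top Z: go to q1, push XYZ → (q1, babababa, XYZ)
  read b, top X: go to q0, push ε → (q0, abababa, YZ)
  read a, top Y: go to q1, push XY → (q1, bababa, XYZ)
  read b, top X: go to q0, push ε → (q0, ababa, YZ)
  read a, top Y: go to q1, push XY → (q1, baba, XYZ)
  read b, top X: go to q0, push ε → (q0, aba, YZ)
  read a, top Y: go to q1, push XY → (q1, ba, XYZ)
  read b, top X: go to q0, push ε → (q0, a, YZ)
  read a, top Y: go to q1, push XY → (q1, ε, XYZ)
All input consumed; state q1 ∈ F.

Accept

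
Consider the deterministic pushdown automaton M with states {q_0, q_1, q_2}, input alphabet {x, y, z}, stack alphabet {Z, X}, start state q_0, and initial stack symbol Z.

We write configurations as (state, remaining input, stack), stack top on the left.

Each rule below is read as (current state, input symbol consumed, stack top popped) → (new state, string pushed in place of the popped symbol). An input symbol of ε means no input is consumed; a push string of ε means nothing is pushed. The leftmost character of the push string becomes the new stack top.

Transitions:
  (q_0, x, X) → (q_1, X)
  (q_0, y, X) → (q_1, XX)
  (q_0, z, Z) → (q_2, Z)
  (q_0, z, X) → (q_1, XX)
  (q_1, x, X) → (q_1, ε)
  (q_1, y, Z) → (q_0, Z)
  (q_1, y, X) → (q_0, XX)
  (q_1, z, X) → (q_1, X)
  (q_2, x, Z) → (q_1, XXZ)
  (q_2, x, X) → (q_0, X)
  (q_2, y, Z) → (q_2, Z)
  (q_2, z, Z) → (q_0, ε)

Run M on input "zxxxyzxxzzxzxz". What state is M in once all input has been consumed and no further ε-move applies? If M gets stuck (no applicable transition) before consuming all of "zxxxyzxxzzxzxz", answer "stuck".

stuck

(q_0, zxxxyzxxzzxzxz, Z) ⊢ (q_2, xxxyzxxzzxzxz, Z) ⊢ (q_1, xxyzxxzzxzxz, XXZ) ⊢ (q_1, xyzxxzzxzxz, XZ) ⊢ (q_1, yzxxzzxzxz, Z) ⊢ (q_0, zxxzzxzxz, Z) ⊢ (q_2, xxzzxzxz, Z) ⊢ (q_1, xzzxzxz, XXZ) ⊢ (q_1, zzxzxz, XZ) ⊢ (q_1, zxzxz, XZ) ⊢ (q_1, xzxz, XZ) ⊢ (q_1, zxz, Z)
No transition for (q_1, z, top Z); M blocks with input zxz remaining.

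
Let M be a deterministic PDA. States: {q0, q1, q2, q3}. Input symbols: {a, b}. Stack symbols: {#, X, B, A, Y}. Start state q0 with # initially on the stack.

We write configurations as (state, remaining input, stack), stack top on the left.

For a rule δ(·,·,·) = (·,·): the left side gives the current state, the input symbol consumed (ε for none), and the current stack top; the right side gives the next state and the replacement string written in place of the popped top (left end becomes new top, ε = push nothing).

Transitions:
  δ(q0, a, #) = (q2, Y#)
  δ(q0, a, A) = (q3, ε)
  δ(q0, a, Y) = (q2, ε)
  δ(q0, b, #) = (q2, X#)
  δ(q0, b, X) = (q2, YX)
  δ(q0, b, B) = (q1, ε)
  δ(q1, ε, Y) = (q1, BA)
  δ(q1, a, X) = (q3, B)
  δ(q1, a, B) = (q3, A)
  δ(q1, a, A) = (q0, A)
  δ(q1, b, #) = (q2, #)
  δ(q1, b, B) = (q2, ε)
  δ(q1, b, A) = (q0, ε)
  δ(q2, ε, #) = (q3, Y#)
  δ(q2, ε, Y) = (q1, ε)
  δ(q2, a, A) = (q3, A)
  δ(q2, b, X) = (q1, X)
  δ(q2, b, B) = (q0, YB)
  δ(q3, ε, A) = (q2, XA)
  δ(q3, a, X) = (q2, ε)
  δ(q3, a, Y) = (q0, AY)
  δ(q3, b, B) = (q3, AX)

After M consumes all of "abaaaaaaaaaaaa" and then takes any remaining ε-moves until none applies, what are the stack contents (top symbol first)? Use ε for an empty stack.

Y#

(q0, abaaaaaaaaaaaa, #)
  read a, top #: go to q2, push Y# → (q2, baaaaaaaaaaaa, Y#)
  ε-move, top Y: go to q1, push ε → (q1, baaaaaaaaaaaa, #)
  read b, top #: go to q2, push # → (q2, aaaaaaaaaaaa, #)
  ε-move, top #: go to q3, push Y# → (q3, aaaaaaaaaaaa, Y#)
  read a, top Y: go to q0, push AY → (q0, aaaaaaaaaaa, AY#)
  read a, top A: go to q3, push ε → (q3, aaaaaaaaaa, Y#)
  read a, top Y: go to q0, push AY → (q0, aaaaaaaaa, AY#)
  read a, top A: go to q3, push ε → (q3, aaaaaaaa, Y#)
  read a, top Y: go to q0, push AY → (q0, aaaaaaa, AY#)
  read a, top A: go to q3, push ε → (q3, aaaaaa, Y#)
  read a, top Y: go to q0, push AY → (q0, aaaaa, AY#)
  read a, top A: go to q3, push ε → (q3, aaaa, Y#)
  read a, top Y: go to q0, push AY → (q0, aaa, AY#)
  read a, top A: go to q3, push ε → (q3, aa, Y#)
  read a, top Y: go to q0, push AY → (q0, a, AY#)
  read a, top A: go to q3, push ε → (q3, ε, Y#)
All input consumed in state q3 with stack Y#.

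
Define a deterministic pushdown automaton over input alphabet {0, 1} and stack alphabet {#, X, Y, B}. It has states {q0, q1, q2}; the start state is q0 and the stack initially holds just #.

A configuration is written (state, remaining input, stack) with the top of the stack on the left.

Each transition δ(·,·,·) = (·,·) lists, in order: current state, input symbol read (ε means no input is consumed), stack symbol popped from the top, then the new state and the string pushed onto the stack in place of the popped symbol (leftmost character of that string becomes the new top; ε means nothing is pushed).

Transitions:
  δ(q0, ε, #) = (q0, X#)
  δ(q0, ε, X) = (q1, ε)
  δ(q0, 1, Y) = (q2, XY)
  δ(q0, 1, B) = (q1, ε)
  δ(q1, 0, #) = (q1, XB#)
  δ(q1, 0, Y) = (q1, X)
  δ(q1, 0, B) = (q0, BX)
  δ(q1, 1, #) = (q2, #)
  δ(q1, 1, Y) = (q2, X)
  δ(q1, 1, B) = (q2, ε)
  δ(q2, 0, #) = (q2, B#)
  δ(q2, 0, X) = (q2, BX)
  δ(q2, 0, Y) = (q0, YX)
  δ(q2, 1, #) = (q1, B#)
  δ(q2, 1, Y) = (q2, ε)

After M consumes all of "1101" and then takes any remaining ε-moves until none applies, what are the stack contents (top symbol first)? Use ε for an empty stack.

(q0, 1101, #) ⊢ (q0, 1101, X#) ⊢ (q1, 1101, #) ⊢ (q2, 101, #) ⊢ (q1, 01, B#) ⊢ (q0, 1, BX#) ⊢ (q1, ε, X#)
All input consumed in state q1 with stack X#.

X#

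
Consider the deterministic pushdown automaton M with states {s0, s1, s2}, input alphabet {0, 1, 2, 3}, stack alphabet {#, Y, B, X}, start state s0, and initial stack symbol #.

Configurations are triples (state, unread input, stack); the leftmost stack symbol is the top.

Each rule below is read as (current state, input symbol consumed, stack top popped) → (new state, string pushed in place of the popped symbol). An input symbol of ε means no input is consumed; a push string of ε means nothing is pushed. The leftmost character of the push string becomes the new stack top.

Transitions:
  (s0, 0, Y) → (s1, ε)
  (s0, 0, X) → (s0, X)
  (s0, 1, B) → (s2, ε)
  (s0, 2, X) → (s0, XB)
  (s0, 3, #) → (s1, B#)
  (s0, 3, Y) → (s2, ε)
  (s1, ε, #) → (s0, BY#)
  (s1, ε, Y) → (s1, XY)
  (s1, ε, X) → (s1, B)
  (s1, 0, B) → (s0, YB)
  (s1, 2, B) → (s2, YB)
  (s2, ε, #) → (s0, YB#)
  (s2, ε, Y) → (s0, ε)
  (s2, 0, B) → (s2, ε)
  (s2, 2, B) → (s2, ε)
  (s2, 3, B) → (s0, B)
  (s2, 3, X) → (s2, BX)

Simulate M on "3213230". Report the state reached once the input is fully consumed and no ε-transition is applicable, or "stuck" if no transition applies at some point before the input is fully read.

(s0, 3213230, #)
  read 3, top #: go to s1, push B# → (s1, 213230, B#)
  read 2, top B: go to s2, push YB → (s2, 13230, YB#)
  ε-move, top Y: go to s0, push ε → (s0, 13230, B#)
  read 1, top B: go to s2, push ε → (s2, 3230, #)
  ε-move, top #: go to s0, push YB# → (s0, 3230, YB#)
  read 3, top Y: go to s2, push ε → (s2, 230, B#)
  read 2, top B: go to s2, push ε → (s2, 30, #)
  ε-move, top #: go to s0, push YB# → (s0, 30, YB#)
  read 3, top Y: go to s2, push ε → (s2, 0, B#)
  read 0, top B: go to s2, push ε → (s2, ε, #)
  ε-move, top #: go to s0, push YB# → (s0, ε, YB#)
All input consumed; M is in state s0.

s0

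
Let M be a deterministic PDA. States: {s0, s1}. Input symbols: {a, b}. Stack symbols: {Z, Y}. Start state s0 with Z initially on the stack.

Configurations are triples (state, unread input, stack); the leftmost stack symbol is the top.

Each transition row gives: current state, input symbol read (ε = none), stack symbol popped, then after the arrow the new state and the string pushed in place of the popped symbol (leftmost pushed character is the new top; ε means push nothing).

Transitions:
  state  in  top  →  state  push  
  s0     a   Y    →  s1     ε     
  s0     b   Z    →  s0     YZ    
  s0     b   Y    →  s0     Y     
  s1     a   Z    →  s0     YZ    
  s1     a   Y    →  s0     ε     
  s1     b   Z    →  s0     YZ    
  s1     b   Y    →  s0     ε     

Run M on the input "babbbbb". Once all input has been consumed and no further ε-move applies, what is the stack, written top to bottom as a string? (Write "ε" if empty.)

YZ

(s0, babbbbb, Z) ⊢ (s0, abbbbb, YZ) ⊢ (s1, bbbbb, Z) ⊢ (s0, bbbb, YZ) ⊢ (s0, bbb, YZ) ⊢ (s0, bb, YZ) ⊢ (s0, b, YZ) ⊢ (s0, ε, YZ)
All input consumed in state s0 with stack YZ.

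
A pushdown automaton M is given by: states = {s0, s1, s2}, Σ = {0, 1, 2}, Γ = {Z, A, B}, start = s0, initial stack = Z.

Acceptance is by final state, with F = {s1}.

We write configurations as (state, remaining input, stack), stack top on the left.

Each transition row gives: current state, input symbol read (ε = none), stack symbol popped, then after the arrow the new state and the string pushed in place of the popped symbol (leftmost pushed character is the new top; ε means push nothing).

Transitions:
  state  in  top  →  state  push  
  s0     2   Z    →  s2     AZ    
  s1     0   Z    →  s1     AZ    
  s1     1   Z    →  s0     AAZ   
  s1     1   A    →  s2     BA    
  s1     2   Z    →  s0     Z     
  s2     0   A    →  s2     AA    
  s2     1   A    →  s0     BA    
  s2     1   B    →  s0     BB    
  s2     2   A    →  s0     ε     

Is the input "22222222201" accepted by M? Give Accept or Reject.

Reject

No computation consumes all input and reaches a final state.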